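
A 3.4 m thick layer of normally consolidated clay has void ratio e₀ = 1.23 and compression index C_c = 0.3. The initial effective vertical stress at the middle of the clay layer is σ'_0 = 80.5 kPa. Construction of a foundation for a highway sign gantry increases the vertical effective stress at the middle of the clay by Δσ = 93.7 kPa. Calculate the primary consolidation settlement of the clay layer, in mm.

Final effective stress: σ'_f = σ'_0 + Δσ = 80.5 + 93.7 = 174.2 kPa.
Normally consolidated clay, so the full stress increment lies on the virgin compression line:
S_c = C_c·H/(1+e₀)·log₁₀(σ'_f/σ'_0) = 0.3×3.4/(1+1.23)×log₁₀(174.2/80.5)
    = 0.4574 × 0.33525 = 0.1533 m

S_c ≈ 153 mm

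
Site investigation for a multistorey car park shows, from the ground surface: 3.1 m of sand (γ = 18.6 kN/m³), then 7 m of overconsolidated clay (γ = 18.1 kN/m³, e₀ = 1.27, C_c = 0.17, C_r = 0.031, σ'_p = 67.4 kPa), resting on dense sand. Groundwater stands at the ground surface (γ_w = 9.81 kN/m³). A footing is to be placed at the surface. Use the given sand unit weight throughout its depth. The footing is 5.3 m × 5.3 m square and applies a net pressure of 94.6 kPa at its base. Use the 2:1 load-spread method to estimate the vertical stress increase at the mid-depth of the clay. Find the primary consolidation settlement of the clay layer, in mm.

Mid-depth of clay below the ground surface: z = 3.1 + 7/2 = 6.6 m.
Total vertical stress at mid-clay: σ_v = 18.6×3.1 + 18.1×3.5 = 121.01 kPa.
Pore pressure: u = 9.81×(6.6 − 0) = 64.746 kPa.
Initial effective stress: σ'_0 = σ_v − u = 121.01 − 64.746 = 56.264 kPa.
Stress increase at mid-clay by the 2:1 spreading method:
Δσ = qBL/((B+z)(L+z)) = 94.6×5.3×5.3/((5.3+6.6)(5.3+6.6)) = 18.765 kPa
Final effective stress: σ'_f = 56.264 + 18.765 = 75.029 kPa.
σ'_f = 75.029 > σ'_p = 67.4 kPa, so the stress path crosses the preconsolidation pressure — recompression up to σ'_p, then virgin compression beyond:
S_c = H/(1+e₀)·[C_r·log₁₀(σ'_p/σ'_0) + C_c·log₁₀(σ'_f/σ'_p)]
    = 7/2.27 × [0.031×log₁₀(67.4/56.264) + 0.17×log₁₀(75.029/67.4)]
    = 3.0837 × [0.0024313 + 0.0079168] = 0.03191 m

S_c ≈ 31.9 mm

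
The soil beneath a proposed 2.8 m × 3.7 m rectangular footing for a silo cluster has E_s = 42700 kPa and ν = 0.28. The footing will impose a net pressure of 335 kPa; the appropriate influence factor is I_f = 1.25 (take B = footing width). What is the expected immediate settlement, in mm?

S_e ≈ 25.3 mm

Immediate (elastic) settlement: S_e = q·B·(1−ν²)/E_s · I_f.
S_e = 335 × 2.8 × (1 − 0.28²) / 42700 × 1.25
    = 335 × 2.8 × 0.9216 / 42700 × 1.25
    = 0.02531 m = 25.31 mm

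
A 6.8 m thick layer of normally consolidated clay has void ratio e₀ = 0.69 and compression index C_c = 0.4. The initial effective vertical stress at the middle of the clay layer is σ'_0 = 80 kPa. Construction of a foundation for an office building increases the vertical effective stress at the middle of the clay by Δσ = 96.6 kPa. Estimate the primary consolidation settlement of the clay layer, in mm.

S_c ≈ 554 mm

Final effective stress: σ'_f = σ'_0 + Δσ = 80 + 96.6 = 176.6 kPa.
Normally consolidated clay, so the full stress increment lies on the virgin compression line:
S_c = C_c·H/(1+e₀)·log₁₀(σ'_f/σ'_0) = 0.4×6.8/(1+0.69)×log₁₀(176.6/80)
    = 1.6095 × 0.3439 = 0.5535 m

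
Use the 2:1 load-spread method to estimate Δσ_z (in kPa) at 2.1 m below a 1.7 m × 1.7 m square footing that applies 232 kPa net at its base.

Δσ_z ≈ 46.4 kPa

By the 2:1 method the load spreads at 1 horizontal : 2 vertical, so at depth z the loaded area has grown by z in each plan dimension:
Δσ = qBL/((B+z)(L+z)) = 232×1.7×1.7/((1.7+2.1)(1.7+2.1)) = 46.432 kPa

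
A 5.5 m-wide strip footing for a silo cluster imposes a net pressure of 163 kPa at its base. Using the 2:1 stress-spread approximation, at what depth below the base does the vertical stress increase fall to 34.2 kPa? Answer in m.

z ≈ 20.7 m

2:1 spreading — at depth z the loaded area has grown by z in each plan dimension:
qB/(B+z) = Δσ_z ⇒ z = qB/Δσ_z − B = 163×5.5/34.2 − 5.5 = 20.71 m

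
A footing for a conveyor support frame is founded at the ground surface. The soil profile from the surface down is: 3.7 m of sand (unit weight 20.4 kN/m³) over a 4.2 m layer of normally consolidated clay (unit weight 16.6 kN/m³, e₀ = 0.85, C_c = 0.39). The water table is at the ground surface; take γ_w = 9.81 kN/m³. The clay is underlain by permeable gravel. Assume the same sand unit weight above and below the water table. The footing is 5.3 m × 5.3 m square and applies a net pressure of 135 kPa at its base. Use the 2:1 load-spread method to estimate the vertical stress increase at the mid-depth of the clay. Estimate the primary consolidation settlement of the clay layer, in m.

S_c ≈ 0.175 m

Mid-depth of clay below the ground surface: z = 3.7 + 4.2/2 = 5.8 m.
Total vertical stress at mid-clay: σ_v = 20.4×3.7 + 16.6×2.1 = 110.34 kPa.
Pore pressure: u = 9.81×(5.8 − 0) = 56.898 kPa.
Initial effective stress: σ'_0 = σ_v − u = 110.34 − 56.898 = 53.442 kPa.
Stress increase at mid-clay by the 2:1 spreading method:
Δσ = qBL/((B+z)(L+z)) = 135×5.3×5.3/((5.3+5.8)(5.3+5.8)) = 30.778 kPa
Final effective stress: σ'_f = σ'_0 + Δσ = 53.442 + 30.778 = 84.22 kPa.
Normally consolidated clay, so the full stress increment lies on the virgin compression line:
S_c = C_c·H/(1+e₀)·log₁₀(σ'_f/σ'_0) = 0.39×4.2/(1+0.85)×log₁₀(84.22/53.442)
    = 0.88541 × 0.19753 = 0.1749 m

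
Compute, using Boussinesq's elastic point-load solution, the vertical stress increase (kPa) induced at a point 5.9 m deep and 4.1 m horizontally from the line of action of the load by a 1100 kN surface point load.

Boussinesq vertical stress below a point load on an elastic half-space:
Δσ_z = 3P/(2πz²) · [1 + (r/z)²]^(−5/2)
r/z = 4.1/5.9 = 0.69492; [1+(r/z)²]^(−5/2) = 0.37344.
Δσ_z = 3×1100/(2π×5.9²) × 0.37344 = 15.088 × 0.37344 = 5.634 kPa

Δσ_z ≈ 5.63 kPa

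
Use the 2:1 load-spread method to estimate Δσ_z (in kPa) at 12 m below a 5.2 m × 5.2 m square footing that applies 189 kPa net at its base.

By the 2:1 method the load spreads at 1 horizontal : 2 vertical, so at depth z the loaded area has grown by z in each plan dimension:
Δσ = qBL/((B+z)(L+z)) = 189×5.2×5.2/((5.2+12)(5.2+12)) = 17.275 kPa

Δσ_z ≈ 17.3 kPa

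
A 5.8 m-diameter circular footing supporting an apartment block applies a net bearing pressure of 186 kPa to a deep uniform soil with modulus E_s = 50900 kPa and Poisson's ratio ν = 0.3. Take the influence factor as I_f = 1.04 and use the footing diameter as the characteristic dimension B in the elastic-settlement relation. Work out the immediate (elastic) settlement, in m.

S_e ≈ 0.0201 m

Immediate (elastic) settlement: S_e = q·B·(1−ν²)/E_s · I_f.
S_e = 186 × 5.8 × (1 − 0.3²) / 50900 × 1.04
    = 186 × 5.8 × 0.91 / 50900 × 1.04
    = 0.02006 m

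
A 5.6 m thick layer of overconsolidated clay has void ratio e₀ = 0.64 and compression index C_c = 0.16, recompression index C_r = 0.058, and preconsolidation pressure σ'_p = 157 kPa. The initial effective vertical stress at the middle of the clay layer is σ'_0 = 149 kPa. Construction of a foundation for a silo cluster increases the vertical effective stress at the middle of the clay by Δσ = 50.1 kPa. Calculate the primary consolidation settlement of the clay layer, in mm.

Final effective stress: σ'_f = 149 + 50.1 = 199.1 kPa.
σ'_f = 199.1 > σ'_p = 157 kPa, so the stress path crosses the preconsolidation pressure — recompression up to σ'_p, then virgin compression beyond:
S_c = H/(1+e₀)·[C_r·log₁₀(σ'_p/σ'_0) + C_c·log₁₀(σ'_f/σ'_p)]
    = 5.6/1.64 × [0.058×log₁₀(157/149) + 0.16×log₁₀(199.1/157)]
    = 3.4146 × [0.0013174 + 0.016507] = 0.06086 m

S_c ≈ 60.9 mm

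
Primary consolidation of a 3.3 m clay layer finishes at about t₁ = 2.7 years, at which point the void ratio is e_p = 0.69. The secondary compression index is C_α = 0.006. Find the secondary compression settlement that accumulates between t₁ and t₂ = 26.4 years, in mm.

S_s ≈ 11.6 mm

Secondary compression: S_s = C_α·H/(1+e_p)·log₁₀(t₂/t₁)
S_s = 0.006×3.3/(1+0.69)×log₁₀(26.4/2.7)
    = 0.01172 × 0.9902 = 0.0116 m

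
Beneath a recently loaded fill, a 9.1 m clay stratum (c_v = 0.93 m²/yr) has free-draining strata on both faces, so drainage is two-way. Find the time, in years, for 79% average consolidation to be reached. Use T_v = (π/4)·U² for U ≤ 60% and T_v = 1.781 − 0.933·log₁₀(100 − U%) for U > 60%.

t ≈ 12.2 years

Drainage path length: H_d = H/2 = 4.55 m (double drainage).
U > 60%: T_v = 1.781 − 0.933·log₁₀(100 − 79) = 0.54737.
t = T_v·H_d²/c_v = 0.54737×4.55²/0.93 = 12.18 years.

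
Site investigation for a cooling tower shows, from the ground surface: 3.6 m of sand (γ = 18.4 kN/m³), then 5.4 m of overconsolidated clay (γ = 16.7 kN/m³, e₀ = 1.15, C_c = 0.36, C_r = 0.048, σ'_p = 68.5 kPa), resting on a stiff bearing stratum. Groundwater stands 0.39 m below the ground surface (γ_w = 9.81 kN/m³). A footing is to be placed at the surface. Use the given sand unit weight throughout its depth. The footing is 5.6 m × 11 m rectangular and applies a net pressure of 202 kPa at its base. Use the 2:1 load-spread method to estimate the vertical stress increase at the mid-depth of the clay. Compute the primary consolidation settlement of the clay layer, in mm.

S_c ≈ 212 mm

Mid-depth of clay below the ground surface: z = 3.6 + 5.4/2 = 6.3 m.
Total vertical stress at mid-clay: σ_v = 18.4×3.6 + 16.7×2.7 = 111.33 kPa.
Pore pressure: u = 9.81×(6.3 − 0.39) = 57.977 kPa.
Initial effective stress: σ'_0 = σ_v − u = 111.33 − 57.977 = 53.353 kPa.
Stress increase at mid-clay by the 2:1 spreading method:
Δσ = qBL/((B+z)(L+z)) = 202×5.6×11/((5.6+6.3)(11+6.3)) = 60.442 kPa
Final effective stress: σ'_f = 53.353 + 60.442 = 113.8 kPa.
σ'_f = 113.8 > σ'_p = 68.5 kPa, so the stress path crosses the preconsolidation pressure — recompression up to σ'_p, then virgin compression beyond:
S_c = H/(1+e₀)·[C_r·log₁₀(σ'_p/σ'_0) + C_c·log₁₀(σ'_f/σ'_p)]
    = 5.4/2.15 × [0.048×log₁₀(68.5/53.353) + 0.36×log₁₀(113.8/68.5)]
    = 2.5116 × [0.0052095 + 0.079363] = 0.2124 m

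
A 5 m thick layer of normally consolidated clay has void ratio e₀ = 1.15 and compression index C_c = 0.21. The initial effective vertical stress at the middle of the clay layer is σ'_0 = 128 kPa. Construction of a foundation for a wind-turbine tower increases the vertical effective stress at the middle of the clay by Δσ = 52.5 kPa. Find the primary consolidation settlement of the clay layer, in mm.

Final effective stress: σ'_f = σ'_0 + Δσ = 128 + 52.5 = 180.5 kPa.
Normally consolidated clay, so the full stress increment lies on the virgin compression line:
S_c = C_c·H/(1+e₀)·log₁₀(σ'_f/σ'_0) = 0.21×5/(1+1.15)×log₁₀(180.5/128)
    = 0.48837 × 0.14927 = 0.0729 m

S_c ≈ 72.9 mm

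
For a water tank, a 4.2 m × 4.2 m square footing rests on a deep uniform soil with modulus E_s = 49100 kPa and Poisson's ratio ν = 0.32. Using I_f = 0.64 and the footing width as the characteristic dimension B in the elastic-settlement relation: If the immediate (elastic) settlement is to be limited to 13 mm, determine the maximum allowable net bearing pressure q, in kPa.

q ≈ 265 kPa

S_e = q·B·(1−ν²)/E_s · I_f  ⇒  q = S_e·E_s / (B·(1−ν²)·I_f).
q = 0.013 × 49100 / (4.2 × 0.8976 × 0.64) = 264.6 kPa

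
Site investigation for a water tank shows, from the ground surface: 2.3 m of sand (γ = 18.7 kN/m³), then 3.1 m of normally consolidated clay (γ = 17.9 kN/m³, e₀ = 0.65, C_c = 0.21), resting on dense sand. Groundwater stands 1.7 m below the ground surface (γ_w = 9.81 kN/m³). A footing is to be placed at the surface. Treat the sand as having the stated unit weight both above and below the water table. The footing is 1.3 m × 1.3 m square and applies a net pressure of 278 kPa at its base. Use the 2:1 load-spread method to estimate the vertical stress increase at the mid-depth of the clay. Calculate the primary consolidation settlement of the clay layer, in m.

S_c ≈ 0.0523 m

Mid-depth of clay below the ground surface: z = 2.3 + 3.1/2 = 3.85 m.
Total vertical stress at mid-clay: σ_v = 18.7×2.3 + 17.9×1.55 = 70.755 kPa.
Pore pressure: u = 9.81×(3.85 − 1.7) = 21.091 kPa.
Initial effective stress: σ'_0 = σ_v − u = 70.755 − 21.091 = 49.664 kPa.
Stress increase at mid-clay by the 2:1 spreading method:
Δσ = qBL/((B+z)(L+z)) = 278×1.3×1.3/((1.3+3.85)(1.3+3.85)) = 17.714 kPa
Final effective stress: σ'_f = σ'_0 + Δσ = 49.664 + 17.714 = 67.378 kPa.
Normally consolidated clay, so the full stress increment lies on the virgin compression line:
S_c = C_c·H/(1+e₀)·log₁₀(σ'_f/σ'_0) = 0.21×3.1/(1+0.65)×log₁₀(67.378/49.664)
    = 0.39455 × 0.13248 = 0.05227 m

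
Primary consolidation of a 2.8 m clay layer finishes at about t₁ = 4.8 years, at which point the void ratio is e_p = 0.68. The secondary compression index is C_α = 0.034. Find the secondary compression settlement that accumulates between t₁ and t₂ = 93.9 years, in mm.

S_s ≈ 73.2 mm

Secondary compression: S_s = C_α·H/(1+e_p)·log₁₀(t₂/t₁)
S_s = 0.034×2.8/(1+0.68)×log₁₀(93.9/4.8)
    = 0.05667 × 1.291 = 0.07318 m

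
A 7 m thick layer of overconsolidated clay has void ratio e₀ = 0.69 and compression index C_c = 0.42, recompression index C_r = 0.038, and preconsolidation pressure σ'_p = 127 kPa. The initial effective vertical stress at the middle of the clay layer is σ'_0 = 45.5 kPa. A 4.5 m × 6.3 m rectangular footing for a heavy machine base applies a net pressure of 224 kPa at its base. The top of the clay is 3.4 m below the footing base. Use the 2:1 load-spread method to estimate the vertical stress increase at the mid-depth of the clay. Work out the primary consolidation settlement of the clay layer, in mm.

S_c ≈ 44.9 mm

Mid-depth of clay below the footing base: z = 3.4 + 7/2 = 6.9 m.
Stress increase at mid-clay by the 2:1 spreading method:
Δσ = qBL/((B+z)(L+z)) = 224×4.5×6.3/((4.5+6.9)(6.3+6.9)) = 42.201 kPa
Final effective stress: σ'_f = 45.5 + 42.201 = 87.701 kPa.
σ'_f = 87.701 ≤ σ'_p = 127 kPa, so the clay remains overconsolidated and only the recompression index applies:
S_c = C_r·H/(1+e₀)·log₁₀(σ'_f/σ'_0) = 0.038×7/1.69×log₁₀(87.701/45.5)
    = 0.1574 × 0.28499 = 0.04486 m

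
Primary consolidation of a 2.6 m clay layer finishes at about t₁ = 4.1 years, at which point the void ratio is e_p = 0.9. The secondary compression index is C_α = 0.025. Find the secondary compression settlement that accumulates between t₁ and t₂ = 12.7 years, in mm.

Secondary compression: S_s = C_α·H/(1+e_p)·log₁₀(t₂/t₁)
S_s = 0.025×2.6/(1+0.9)×log₁₀(12.7/4.1)
    = 0.03421 × 0.491 = 0.0168 m

S_s ≈ 16.8 mm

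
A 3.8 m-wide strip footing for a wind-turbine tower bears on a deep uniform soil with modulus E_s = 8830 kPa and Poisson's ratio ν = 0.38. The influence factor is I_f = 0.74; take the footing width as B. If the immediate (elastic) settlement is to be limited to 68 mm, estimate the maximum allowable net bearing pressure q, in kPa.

q ≈ 250 kPa

S_e = q·B·(1−ν²)/E_s · I_f  ⇒  q = S_e·E_s / (B·(1−ν²)·I_f).
q = 0.068 × 8830 / (3.8 × 0.8556 × 0.74) = 249.6 kPa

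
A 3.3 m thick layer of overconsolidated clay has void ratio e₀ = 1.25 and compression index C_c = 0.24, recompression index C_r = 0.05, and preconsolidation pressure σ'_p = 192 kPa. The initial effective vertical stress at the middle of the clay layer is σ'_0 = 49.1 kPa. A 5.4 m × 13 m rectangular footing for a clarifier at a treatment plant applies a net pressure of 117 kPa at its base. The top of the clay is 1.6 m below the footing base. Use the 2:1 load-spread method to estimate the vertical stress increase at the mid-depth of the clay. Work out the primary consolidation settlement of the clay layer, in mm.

Mid-depth of clay below the footing base: z = 1.6 + 3.3/2 = 3.25 m.
Stress increase at mid-clay by the 2:1 spreading method:
Δσ = qBL/((B+z)(L+z)) = 117×5.4×13/((5.4+3.25)(13+3.25)) = 58.432 kPa
Final effective stress: σ'_f = 49.1 + 58.432 = 107.53 kPa.
σ'_f = 107.53 ≤ σ'_p = 192 kPa, so the clay remains overconsolidated and only the recompression index applies:
S_c = C_r·H/(1+e₀)·log₁₀(σ'_f/σ'_0) = 0.05×3.3/2.25×log₁₀(107.53/49.1)
    = 0.073335 × 0.34045 = 0.02497 m

S_c ≈ 25 mm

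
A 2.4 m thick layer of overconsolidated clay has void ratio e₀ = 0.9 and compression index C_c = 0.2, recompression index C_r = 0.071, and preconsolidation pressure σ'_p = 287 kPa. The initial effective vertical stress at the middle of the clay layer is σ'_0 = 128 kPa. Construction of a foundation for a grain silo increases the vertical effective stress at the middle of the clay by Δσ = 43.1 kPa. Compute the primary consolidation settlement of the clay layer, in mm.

S_c ≈ 11.3 mm

Final effective stress: σ'_f = 128 + 43.1 = 171.1 kPa.
σ'_f = 171.1 ≤ σ'_p = 287 kPa, so the clay remains overconsolidated and only the recompression index applies:
S_c = C_r·H/(1+e₀)·log₁₀(σ'_f/σ'_0) = 0.071×2.4/1.9×log₁₀(171.1/128)
    = 0.089687 × 0.12604 = 0.0113 m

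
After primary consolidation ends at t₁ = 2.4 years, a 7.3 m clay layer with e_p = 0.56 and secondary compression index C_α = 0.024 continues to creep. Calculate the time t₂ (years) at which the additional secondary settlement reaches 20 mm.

S_s = C_α·H/(1+e_p)·log₁₀(t₂/t₁) ⇒ log₁₀(t₂/t₁) = S_s·(1+e_p)/(C_α·H).
log₁₀(t₂/t₁) = 0.02 × (1+0.56) / (0.024×7.3) = 0.1781
t₂ = t₁ × 10^0.1781 = 2.4 × 1.507 = 3.617 years

t₂ ≈ 3.62 years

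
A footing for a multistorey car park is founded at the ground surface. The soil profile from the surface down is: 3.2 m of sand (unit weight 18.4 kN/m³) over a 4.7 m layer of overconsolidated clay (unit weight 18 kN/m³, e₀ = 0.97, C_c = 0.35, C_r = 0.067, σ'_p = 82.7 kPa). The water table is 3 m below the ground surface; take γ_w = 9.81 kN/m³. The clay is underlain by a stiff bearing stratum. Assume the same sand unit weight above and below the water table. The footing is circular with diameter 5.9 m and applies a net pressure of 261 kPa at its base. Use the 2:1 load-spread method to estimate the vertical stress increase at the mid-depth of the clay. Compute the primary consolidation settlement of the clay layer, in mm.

S_c ≈ 211 mm

Mid-depth of clay below the ground surface: z = 3.2 + 4.7/2 = 5.55 m.
Total vertical stress at mid-clay: σ_v = 18.4×3.2 + 18×2.35 = 101.18 kPa.
Pore pressure: u = 9.81×(5.55 − 3) = 25.015 kPa.
Initial effective stress: σ'_0 = σ_v − u = 101.18 − 25.015 = 76.165 kPa.
Stress increase at mid-clay by the 2:1 spreading method:
Δσ ≈ qD²/(D+z)² = 261×5.9²/(5.9+5.55)² = 69.3 kPa
Final effective stress: σ'_f = 76.165 + 69.3 = 145.47 kPa.
σ'_f = 145.47 > σ'_p = 82.7 kPa, so the stress path crosses the preconsolidation pressure — recompression up to σ'_p, then virgin compression beyond:
S_c = H/(1+e₀)·[C_r·log₁₀(σ'_p/σ'_0) + C_c·log₁₀(σ'_f/σ'_p)]
    = 4.7/1.97 × [0.067×log₁₀(82.7/76.165) + 0.35×log₁₀(145.47/82.7)]
    = 2.3858 × [0.0023953 + 0.085844] = 0.2105 m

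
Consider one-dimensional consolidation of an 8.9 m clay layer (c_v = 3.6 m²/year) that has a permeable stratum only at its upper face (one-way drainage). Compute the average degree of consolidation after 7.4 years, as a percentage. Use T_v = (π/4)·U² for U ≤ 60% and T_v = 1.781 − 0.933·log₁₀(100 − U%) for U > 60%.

U ≈ 64.6 %

Drainage path length: H_d = H = 8.9 m (single drainage).
T_v = c_v·t/H_d² = 3.6×7.4/8.9² = 0.33632.
T_v = 0.33632 corresponds to the U > 60% branch:
U = 1 − 10^((1.781 − T_v)/0.933)/100 = 0.6465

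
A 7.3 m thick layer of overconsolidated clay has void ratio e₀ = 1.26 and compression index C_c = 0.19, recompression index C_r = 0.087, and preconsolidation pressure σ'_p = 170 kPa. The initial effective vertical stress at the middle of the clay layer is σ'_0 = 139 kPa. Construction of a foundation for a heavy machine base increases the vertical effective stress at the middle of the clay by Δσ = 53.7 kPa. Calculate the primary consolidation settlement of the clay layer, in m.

S_c ≈ 0.058 m

Final effective stress: σ'_f = 139 + 53.7 = 192.7 kPa.
σ'_f = 192.7 > σ'_p = 170 kPa, so the stress path crosses the preconsolidation pressure — recompression up to σ'_p, then virgin compression beyond:
S_c = H/(1+e₀)·[C_r·log₁₀(σ'_p/σ'_0) + C_c·log₁₀(σ'_f/σ'_p)]
    = 7.3/2.26 × [0.087×log₁₀(170/139) + 0.19×log₁₀(192.7/170)]
    = 3.2301 × [0.0076068 + 0.010342] = 0.05798 m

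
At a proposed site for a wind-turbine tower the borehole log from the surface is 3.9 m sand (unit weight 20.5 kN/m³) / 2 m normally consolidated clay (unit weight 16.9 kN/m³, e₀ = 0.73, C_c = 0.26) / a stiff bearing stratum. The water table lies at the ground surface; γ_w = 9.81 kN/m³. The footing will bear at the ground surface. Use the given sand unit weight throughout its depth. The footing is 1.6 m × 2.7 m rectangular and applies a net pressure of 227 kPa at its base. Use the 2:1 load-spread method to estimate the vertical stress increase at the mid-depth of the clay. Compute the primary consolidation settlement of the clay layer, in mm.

S_c ≈ 44.6 mm

Mid-depth of clay below the ground surface: z = 3.9 + 2/2 = 4.9 m.
Total vertical stress at mid-clay: σ_v = 20.5×3.9 + 16.9×1 = 96.85 kPa.
Pore pressure: u = 9.81×(4.9 − 0) = 48.069 kPa.
Initial effective stress: σ'_0 = σ_v − u = 96.85 − 48.069 = 48.781 kPa.
Stress increase at mid-clay by the 2:1 spreading method:
Δσ = qBL/((B+z)(L+z)) = 227×1.6×2.7/((1.6+4.9)(2.7+4.9)) = 19.851 kPa
Final effective stress: σ'_f = σ'_0 + Δσ = 48.781 + 19.851 = 68.632 kPa.
Normally consolidated clay, so the full stress increment lies on the virgin compression line:
S_c = C_c·H/(1+e₀)·log₁₀(σ'_f/σ'_0) = 0.26×2/(1+0.73)×log₁₀(68.632/48.781)
    = 0.30058 × 0.14828 = 0.04457 m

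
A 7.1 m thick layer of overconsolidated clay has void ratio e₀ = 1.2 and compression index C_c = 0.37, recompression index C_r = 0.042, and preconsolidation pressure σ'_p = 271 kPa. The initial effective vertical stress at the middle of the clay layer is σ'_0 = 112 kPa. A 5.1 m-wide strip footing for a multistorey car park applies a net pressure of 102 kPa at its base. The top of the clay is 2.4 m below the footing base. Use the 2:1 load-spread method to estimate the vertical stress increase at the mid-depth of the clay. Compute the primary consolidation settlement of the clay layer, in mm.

S_c ≈ 20.7 mm

Mid-depth of clay below the footing base: z = 2.4 + 7.1/2 = 5.95 m.
Stress increase at mid-clay by the 2:1 spreading method:
Δσ = qB/(B+z) = 102×5.1/(5.1+5.95) = 47.077 kPa
Final effective stress: σ'_f = 112 + 47.077 = 159.08 kPa.
σ'_f = 159.08 ≤ σ'_p = 271 kPa, so the clay remains overconsolidated and only the recompression index applies:
S_c = C_r·H/(1+e₀)·log₁₀(σ'_f/σ'_0) = 0.042×7.1/2.2×log₁₀(159.08/112)
    = 0.13555 × 0.1524 = 0.02066 m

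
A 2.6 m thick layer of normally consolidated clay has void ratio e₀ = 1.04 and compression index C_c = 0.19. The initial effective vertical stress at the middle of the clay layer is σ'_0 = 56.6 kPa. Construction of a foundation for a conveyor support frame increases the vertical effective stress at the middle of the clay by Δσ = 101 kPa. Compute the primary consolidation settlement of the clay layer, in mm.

S_c ≈ 108 mm

Final effective stress: σ'_f = σ'_0 + Δσ = 56.6 + 101 = 157.6 kPa.
Normally consolidated clay, so the full stress increment lies on the virgin compression line:
S_c = C_c·H/(1+e₀)·log₁₀(σ'_f/σ'_0) = 0.19×2.6/(1+1.04)×log₁₀(157.6/56.6)
    = 0.24216 × 0.44474 = 0.1077 m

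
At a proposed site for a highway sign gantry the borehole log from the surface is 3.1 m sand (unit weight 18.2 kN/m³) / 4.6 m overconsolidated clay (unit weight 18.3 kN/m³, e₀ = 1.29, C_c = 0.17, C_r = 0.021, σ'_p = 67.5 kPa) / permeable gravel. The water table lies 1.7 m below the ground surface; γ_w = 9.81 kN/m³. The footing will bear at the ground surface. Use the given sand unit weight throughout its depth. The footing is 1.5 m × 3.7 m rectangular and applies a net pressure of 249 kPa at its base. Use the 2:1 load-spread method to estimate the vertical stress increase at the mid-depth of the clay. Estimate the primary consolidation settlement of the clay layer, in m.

Mid-depth of clay below the ground surface: z = 3.1 + 4.6/2 = 5.4 m.
Total vertical stress at mid-clay: σ_v = 18.2×3.1 + 18.3×2.3 = 98.51 kPa.
Pore pressure: u = 9.81×(5.4 − 1.7) = 36.297 kPa.
Initial effective stress: σ'_0 = σ_v − u = 98.51 − 36.297 = 62.213 kPa.
Stress increase at mid-clay by the 2:1 spreading method:
Δσ = qBL/((B+z)(L+z)) = 249×1.5×3.7/((1.5+5.4)(3.7+5.4)) = 22.009 kPa
Final effective stress: σ'_f = 62.213 + 22.009 = 84.222 kPa.
σ'_f = 84.222 > σ'_p = 67.5 kPa, so the stress path crosses the preconsolidation pressure — recompression up to σ'_p, then virgin compression beyond:
S_c = H/(1+e₀)·[C_r·log₁₀(σ'_p/σ'_0) + C_c·log₁₀(σ'_f/σ'_p)]
    = 4.6/2.29 × [0.021×log₁₀(67.5/62.213) + 0.17×log₁₀(84.222/67.5)]
    = 2.0087 × [0.00074388 + 0.016341] = 0.03432 m

S_c ≈ 0.0343 m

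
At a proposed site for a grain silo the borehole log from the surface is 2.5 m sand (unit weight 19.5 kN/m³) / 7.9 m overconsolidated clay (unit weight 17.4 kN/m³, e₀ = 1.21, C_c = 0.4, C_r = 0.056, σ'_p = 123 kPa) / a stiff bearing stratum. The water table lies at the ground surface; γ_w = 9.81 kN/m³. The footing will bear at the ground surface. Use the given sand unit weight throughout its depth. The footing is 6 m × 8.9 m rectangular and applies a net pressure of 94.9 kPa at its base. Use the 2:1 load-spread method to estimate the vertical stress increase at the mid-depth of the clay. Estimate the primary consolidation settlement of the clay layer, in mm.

S_c ≈ 34.6 mm

Mid-depth of clay below the ground surface: z = 2.5 + 7.9/2 = 6.45 m.
Total vertical stress at mid-clay: σ_v = 19.5×2.5 + 17.4×3.95 = 117.48 kPa.
Pore pressure: u = 9.81×(6.45 − 0) = 63.275 kPa.
Initial effective stress: σ'_0 = σ_v − u = 117.48 − 63.275 = 54.205 kPa.
Stress increase at mid-clay by the 2:1 spreading method:
Δσ = qBL/((B+z)(L+z)) = 94.9×6×8.9/((6+6.45)(8.9+6.45)) = 26.517 kPa
Final effective stress: σ'_f = 54.205 + 26.517 = 80.722 kPa.
σ'_f = 80.722 ≤ σ'_p = 123 kPa, so the clay remains overconsolidated and only the recompression index applies:
S_c = C_r·H/(1+e₀)·log₁₀(σ'_f/σ'_0) = 0.056×7.9/2.21×log₁₀(80.722/54.205)
    = 0.20018 × 0.17295 = 0.03462 m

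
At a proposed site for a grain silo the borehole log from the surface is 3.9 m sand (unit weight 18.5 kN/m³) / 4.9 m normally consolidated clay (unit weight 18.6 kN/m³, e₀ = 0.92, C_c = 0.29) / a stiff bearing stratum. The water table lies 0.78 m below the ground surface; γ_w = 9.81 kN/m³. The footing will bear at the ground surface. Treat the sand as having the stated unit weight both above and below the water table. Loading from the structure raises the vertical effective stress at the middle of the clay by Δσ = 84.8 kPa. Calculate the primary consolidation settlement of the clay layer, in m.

Mid-depth of clay below the ground surface: z = 3.9 + 4.9/2 = 6.35 m.
Total vertical stress at mid-clay: σ_v = 18.5×3.9 + 18.6×2.45 = 117.72 kPa.
Pore pressure: u = 9.81×(6.35 − 0.78) = 54.642 kPa.
Initial effective stress: σ'_0 = σ_v − u = 117.72 − 54.642 = 63.078 kPa.
Final effective stress: σ'_f = σ'_0 + Δσ = 63.078 + 84.8 = 147.88 kPa.
Normally consolidated clay, so the full stress increment lies on the virgin compression line:
S_c = C_c·H/(1+e₀)·log₁₀(σ'_f/σ'_0) = 0.29×4.9/(1+0.92)×log₁₀(147.88/63.078)
    = 0.7401 × 0.37003 = 0.2739 m

S_c ≈ 0.274 m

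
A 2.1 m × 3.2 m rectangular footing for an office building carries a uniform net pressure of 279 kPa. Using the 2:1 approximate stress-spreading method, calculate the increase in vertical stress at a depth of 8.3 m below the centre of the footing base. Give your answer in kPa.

By the 2:1 method the load spreads at 1 horizontal : 2 vertical, so at depth z the loaded area has grown by z in each plan dimension:
Δσ = qBL/((B+z)(L+z)) = 279×2.1×3.2/((2.1+8.3)(3.2+8.3)) = 15.676 kPa

Δσ_z ≈ 15.7 kPa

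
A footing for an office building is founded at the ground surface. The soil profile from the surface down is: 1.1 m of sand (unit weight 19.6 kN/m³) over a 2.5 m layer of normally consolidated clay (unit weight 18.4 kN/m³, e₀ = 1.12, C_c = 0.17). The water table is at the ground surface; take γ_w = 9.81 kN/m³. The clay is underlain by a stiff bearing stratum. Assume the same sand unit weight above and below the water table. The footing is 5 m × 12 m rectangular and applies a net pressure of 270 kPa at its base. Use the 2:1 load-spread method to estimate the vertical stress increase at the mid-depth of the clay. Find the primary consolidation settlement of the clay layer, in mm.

Mid-depth of clay below the ground surface: z = 1.1 + 2.5/2 = 2.35 m.
Total vertical stress at mid-clay: σ_v = 19.6×1.1 + 18.4×1.25 = 44.56 kPa.
Pore pressure: u = 9.81×(2.35 − 0) = 23.054 kPa.
Initial effective stress: σ'_0 = σ_v − u = 44.56 − 23.054 = 21.506 kPa.
Stress increase at mid-clay by the 2:1 spreading method:
Δσ = qBL/((B+z)(L+z)) = 270×5×12/((5+2.35)(12+2.35)) = 153.59 kPa
Final effective stress: σ'_f = σ'_0 + Δσ = 21.506 + 153.59 = 175.1 kPa.
Normally consolidated clay, so the full stress increment lies on the virgin compression line:
S_c = C_c·H/(1+e₀)·log₁₀(σ'_f/σ'_0) = 0.17×2.5/(1+1.12)×log₁₀(175.1/21.506)
    = 0.20047 × 0.91073 = 0.1826 m

S_c ≈ 183 mm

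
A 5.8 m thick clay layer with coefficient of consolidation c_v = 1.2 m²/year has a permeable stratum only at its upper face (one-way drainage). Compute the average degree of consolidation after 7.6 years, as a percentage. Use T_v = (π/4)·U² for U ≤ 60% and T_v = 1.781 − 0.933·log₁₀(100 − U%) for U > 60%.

Drainage path length: H_d = H = 5.8 m (single drainage).
T_v = c_v·t/H_d² = 1.2×7.6/5.8² = 0.27111.
T_v = 0.27111 corresponds to the U ≤ 60% branch:
U = √(4T_v/π) = 0.5875

U ≈ 58.8 %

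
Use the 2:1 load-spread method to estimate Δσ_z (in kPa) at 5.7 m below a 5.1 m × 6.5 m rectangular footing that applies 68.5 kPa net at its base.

Δσ_z ≈ 17.2 kPa

By the 2:1 method the load spreads at 1 horizontal : 2 vertical, so at depth z the loaded area has grown by z in each plan dimension:
Δσ = qBL/((B+z)(L+z)) = 68.5×5.1×6.5/((5.1+5.7)(6.5+5.7)) = 17.234 kPa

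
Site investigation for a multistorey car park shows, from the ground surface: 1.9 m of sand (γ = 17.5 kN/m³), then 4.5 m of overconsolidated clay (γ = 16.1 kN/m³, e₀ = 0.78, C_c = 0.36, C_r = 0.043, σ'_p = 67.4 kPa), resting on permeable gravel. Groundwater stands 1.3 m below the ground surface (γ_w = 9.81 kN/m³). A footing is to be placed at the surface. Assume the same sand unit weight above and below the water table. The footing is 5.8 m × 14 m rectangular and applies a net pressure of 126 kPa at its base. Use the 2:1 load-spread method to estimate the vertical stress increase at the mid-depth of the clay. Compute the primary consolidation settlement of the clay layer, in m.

Mid-depth of clay below the ground surface: z = 1.9 + 4.5/2 = 4.15 m.
Total vertical stress at mid-clay: σ_v = 17.5×1.9 + 16.1×2.25 = 69.475 kPa.
Pore pressure: u = 9.81×(4.15 − 1.3) = 27.959 kPa.
Initial effective stress: σ'_0 = σ_v − u = 69.475 − 27.959 = 41.516 kPa.
Stress increase at mid-clay by the 2:1 spreading method:
Δσ = qBL/((B+z)(L+z)) = 126×5.8×14/((5.8+4.15)(14+4.15)) = 56.654 kPa
Final effective stress: σ'_f = 41.516 + 56.654 = 98.17 kPa.
σ'_f = 98.17 > σ'_p = 67.4 kPa, so the stress path crosses the preconsolidation pressure — recompression up to σ'_p, then virgin compression beyond:
S_c = H/(1+e₀)·[C_r·log₁₀(σ'_p/σ'_0) + C_c·log₁₀(σ'_f/σ'_p)]
    = 4.5/1.78 × [0.043×log₁₀(67.4/41.516) + 0.36×log₁₀(98.17/67.4)]
    = 2.5281 × [0.0090491 + 0.058795] = 0.1715 m

S_c ≈ 0.172 m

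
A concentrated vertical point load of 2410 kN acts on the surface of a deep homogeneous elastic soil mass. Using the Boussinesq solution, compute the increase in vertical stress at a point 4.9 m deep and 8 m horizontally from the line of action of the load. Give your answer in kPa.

Boussinesq vertical stress below a point load on an elastic half-space:
Δσ_z = 3P/(2πz²) · [1 + (r/z)²]^(−5/2)
r/z = 8/4.9 = 1.6327; [1+(r/z)²]^(−5/2) = 0.038873.
Δσ_z = 3×2410/(2π×4.9²) × 0.038873 = 47.925 × 0.038873 = 1.863 kPa

Δσ_z ≈ 1.86 kPa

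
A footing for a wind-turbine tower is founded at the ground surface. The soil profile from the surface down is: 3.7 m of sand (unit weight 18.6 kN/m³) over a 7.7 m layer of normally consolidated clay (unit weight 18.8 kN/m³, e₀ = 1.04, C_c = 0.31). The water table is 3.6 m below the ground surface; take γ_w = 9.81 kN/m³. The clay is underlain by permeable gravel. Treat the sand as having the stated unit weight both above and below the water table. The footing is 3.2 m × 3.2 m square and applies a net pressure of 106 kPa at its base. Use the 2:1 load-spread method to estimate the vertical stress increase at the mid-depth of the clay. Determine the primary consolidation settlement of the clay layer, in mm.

Mid-depth of clay below the ground surface: z = 3.7 + 7.7/2 = 7.55 m.
Total vertical stress at mid-clay: σ_v = 18.6×3.7 + 18.8×3.85 = 141.2 kPa.
Pore pressure: u = 9.81×(7.55 − 3.6) = 38.75 kPa.
Initial effective stress: σ'_0 = σ_v − u = 141.2 − 38.75 = 102.45 kPa.
Stress increase at mid-clay by the 2:1 spreading method:
Δσ = qBL/((B+z)(L+z)) = 106×3.2×3.2/((3.2+7.55)(3.2+7.55)) = 9.3927 kPa
Final effective stress: σ'_f = σ'_0 + Δσ = 102.45 + 9.3927 = 111.84 kPa.
Normally consolidated clay, so the full stress increment lies on the virgin compression line:
S_c = C_c·H/(1+e₀)·log₁₀(σ'_f/σ'_0) = 0.31×7.7/(1+1.04)×log₁₀(111.84/102.45)
    = 1.1701 × 0.038085 = 0.04456 m

S_c ≈ 44.6 mm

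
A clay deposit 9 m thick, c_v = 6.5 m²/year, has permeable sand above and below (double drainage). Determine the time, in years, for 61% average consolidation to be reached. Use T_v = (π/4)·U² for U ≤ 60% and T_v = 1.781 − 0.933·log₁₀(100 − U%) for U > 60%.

t ≈ 0.924 years

Drainage path length: H_d = H/2 = 4.5 m (double drainage).
U > 60%: T_v = 1.781 − 0.933·log₁₀(100 − 61) = 0.29654.
t = T_v·H_d²/c_v = 0.29654×4.5²/6.5 = 0.9238 years.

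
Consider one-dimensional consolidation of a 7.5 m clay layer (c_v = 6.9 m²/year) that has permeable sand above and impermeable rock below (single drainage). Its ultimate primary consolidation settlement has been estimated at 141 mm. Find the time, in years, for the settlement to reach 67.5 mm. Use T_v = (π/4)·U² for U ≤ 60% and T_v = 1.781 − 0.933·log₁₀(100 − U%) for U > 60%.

t ≈ 1.47 years

Drainage path length: H_d = H = 7.5 m (single drainage).
U = S(t)/S_ult = 67.5/141 = 0.4787.
U ≤ 60%: T_v = (π/4)·U² = (π/4)×0.47872² = 0.17999.
t = T_v·H_d²/c_v = 0.17999×7.5²/6.9 = 1.467 years.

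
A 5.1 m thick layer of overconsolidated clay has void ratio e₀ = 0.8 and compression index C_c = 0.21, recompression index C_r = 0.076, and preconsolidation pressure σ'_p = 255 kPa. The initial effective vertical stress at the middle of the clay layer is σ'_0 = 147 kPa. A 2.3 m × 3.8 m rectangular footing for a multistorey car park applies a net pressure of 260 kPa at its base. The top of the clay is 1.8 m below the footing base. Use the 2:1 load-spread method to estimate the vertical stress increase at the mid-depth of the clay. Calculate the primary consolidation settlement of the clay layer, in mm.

Mid-depth of clay below the footing base: z = 1.8 + 5.1/2 = 4.35 m.
Stress increase at mid-clay by the 2:1 spreading method:
Δσ = qBL/((B+z)(L+z)) = 260×2.3×3.8/((2.3+4.35)(3.8+4.35)) = 41.928 kPa
Final effective stress: σ'_f = 147 + 41.928 = 188.93 kPa.
σ'_f = 188.93 ≤ σ'_p = 255 kPa, so the clay remains overconsolidated and only the recompression index applies:
S_c = C_r·H/(1+e₀)·log₁₀(σ'_f/σ'_0) = 0.076×5.1/1.8×log₁₀(188.93/147)
    = 0.21533 × 0.10898 = 0.02347 m

S_c ≈ 23.5 mm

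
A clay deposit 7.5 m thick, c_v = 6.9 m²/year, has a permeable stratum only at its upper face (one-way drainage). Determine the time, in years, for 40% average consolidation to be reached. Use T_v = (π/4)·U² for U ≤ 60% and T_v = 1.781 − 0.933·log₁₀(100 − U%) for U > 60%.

t ≈ 1.02 years

Drainage path length: H_d = H = 7.5 m (single drainage).
U ≤ 60%: T_v = (π/4)·U² = (π/4)×0.4² = 0.12566.
t = T_v·H_d²/c_v = 0.12566×7.5²/6.9 = 1.024 years.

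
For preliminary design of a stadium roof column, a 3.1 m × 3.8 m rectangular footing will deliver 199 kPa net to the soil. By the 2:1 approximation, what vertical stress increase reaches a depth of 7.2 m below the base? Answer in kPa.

By the 2:1 method the load spreads at 1 horizontal : 2 vertical, so at depth z the loaded area has grown by z in each plan dimension:
Δσ = qBL/((B+z)(L+z)) = 199×3.1×3.8/((3.1+7.2)(3.8+7.2)) = 20.69 kPa

Δσ_z ≈ 20.7 kPa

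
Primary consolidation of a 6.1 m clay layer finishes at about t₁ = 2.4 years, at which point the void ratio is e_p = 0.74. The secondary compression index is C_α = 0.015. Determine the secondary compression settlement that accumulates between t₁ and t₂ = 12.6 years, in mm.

S_s ≈ 37.9 mm

Secondary compression: S_s = C_α·H/(1+e_p)·log₁₀(t₂/t₁)
S_s = 0.015×6.1/(1+0.74)×log₁₀(12.6/2.4)
    = 0.05259 × 0.7202 = 0.03787 m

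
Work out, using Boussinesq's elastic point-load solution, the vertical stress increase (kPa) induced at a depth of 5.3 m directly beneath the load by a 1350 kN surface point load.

Δσ_z ≈ 22.9 kPa

Boussinesq vertical stress below a point load on an elastic half-space:
Δσ_z = 3P/(2πz²) · [1 + (r/z)²]^(−5/2)
r/z = 0/5.3 = 0; [1+(r/z)²]^(−5/2) = 1.
Δσ_z = 3×1350/(2π×5.3²) × 1 = 22.947 × 1 = 22.95 kPa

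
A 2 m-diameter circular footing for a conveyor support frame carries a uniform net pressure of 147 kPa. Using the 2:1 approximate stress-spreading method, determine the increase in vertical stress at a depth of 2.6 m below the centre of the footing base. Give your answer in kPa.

Δσ_z ≈ 27.8 kPa

By the 2:1 method the load spreads at 1 horizontal : 2 vertical, so at depth z the loaded area has grown by z in each plan dimension:
Δσ ≈ qD²/(D+z)² = 147×2²/(2+2.6)² = 27.788 kPa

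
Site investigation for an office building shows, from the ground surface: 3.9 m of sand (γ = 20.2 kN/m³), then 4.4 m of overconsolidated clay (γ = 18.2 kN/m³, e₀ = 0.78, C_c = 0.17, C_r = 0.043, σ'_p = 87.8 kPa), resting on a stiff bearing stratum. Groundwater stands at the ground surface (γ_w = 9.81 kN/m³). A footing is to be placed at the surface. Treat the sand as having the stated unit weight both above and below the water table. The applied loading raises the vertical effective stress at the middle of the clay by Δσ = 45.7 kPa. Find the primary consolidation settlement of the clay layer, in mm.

S_c ≈ 50.5 mm

Mid-depth of clay below the ground surface: z = 3.9 + 4.4/2 = 6.1 m.
Total vertical stress at mid-clay: σ_v = 20.2×3.9 + 18.2×2.2 = 118.82 kPa.
Pore pressure: u = 9.81×(6.1 − 0) = 59.841 kPa.
Initial effective stress: σ'_0 = σ_v − u = 118.82 − 59.841 = 58.979 kPa.
Final effective stress: σ'_f = 58.979 + 45.7 = 104.68 kPa.
σ'_f = 104.68 > σ'_p = 87.8 kPa, so the stress path crosses the preconsolidation pressure — recompression up to σ'_p, then virgin compression beyond:
S_c = H/(1+e₀)·[C_r·log₁₀(σ'_p/σ'_0) + C_c·log₁₀(σ'_f/σ'_p)]
    = 4.4/1.78 × [0.043×log₁₀(87.8/58.979) + 0.17×log₁₀(104.68/87.8)]
    = 2.4719 × [0.0074303 + 0.012983] = 0.05046 m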